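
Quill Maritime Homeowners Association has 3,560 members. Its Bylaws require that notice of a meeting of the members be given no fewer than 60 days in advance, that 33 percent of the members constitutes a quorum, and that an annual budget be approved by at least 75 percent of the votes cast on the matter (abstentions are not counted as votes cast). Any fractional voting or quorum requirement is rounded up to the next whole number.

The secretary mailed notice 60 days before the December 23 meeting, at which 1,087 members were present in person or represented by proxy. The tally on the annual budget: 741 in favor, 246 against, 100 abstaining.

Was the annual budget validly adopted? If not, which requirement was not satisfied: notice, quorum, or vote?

Invalid — quorum requirement not satisfied.

Notice: 60 days given; 60 required. Satisfied.
Quorum: 33% of 3,560 = 1,174.80, rounded up to 1,175; 1,087 present. Not satisfied.
Vote: requires three-fourths of the votes cast (1,087 − 100 abstaining = 987); 3/4 of 987 = 740.25, rounded up to 741, so 741 needed; 741 in favor. Satisfied.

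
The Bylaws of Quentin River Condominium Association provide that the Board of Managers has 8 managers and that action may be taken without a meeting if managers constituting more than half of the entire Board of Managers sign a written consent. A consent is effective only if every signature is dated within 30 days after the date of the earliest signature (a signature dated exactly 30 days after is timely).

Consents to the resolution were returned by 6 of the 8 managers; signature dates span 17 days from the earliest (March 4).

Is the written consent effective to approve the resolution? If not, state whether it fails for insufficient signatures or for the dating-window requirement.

Signatures required: more than half of 8 — a majority of 8 is 5, so 5 needed; 6 signed. Sufficient.
Dating window: the latest signature is 17 days after the earliest; the limit is 30 days. Within the window.

Effective — both the signature and dating-window requirements are satisfied.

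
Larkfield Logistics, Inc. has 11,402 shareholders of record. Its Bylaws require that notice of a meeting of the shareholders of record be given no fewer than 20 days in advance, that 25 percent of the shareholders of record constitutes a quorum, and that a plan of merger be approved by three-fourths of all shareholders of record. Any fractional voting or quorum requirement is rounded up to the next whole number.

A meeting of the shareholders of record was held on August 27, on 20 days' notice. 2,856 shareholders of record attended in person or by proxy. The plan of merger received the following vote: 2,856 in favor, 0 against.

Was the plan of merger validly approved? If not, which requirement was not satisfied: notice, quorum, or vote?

Notice: 20 days given; 20 required. Satisfied.
Quorum: 25% of 11,402 = 2,850.50, rounded up to 2,851; 2,856 present. Satisfied.
Vote: requires three-fourths of all shareholders of record (11,402); 3/4 of 11402 = 8551.50, rounded up to 8552, so 8,552 needed; 2,856 in favor. Not satisfied.

Invalid — vote requirement not satisfied.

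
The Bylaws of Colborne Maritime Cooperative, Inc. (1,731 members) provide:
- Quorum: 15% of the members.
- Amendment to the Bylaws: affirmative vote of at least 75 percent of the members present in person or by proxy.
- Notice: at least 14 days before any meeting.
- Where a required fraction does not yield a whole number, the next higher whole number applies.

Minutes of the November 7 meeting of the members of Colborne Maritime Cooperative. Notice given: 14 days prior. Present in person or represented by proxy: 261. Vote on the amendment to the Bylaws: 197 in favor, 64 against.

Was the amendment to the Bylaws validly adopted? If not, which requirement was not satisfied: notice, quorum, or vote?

Valid — all requirements satisfied.

Notice: 14 days given; 14 required. Satisfied.
Quorum: 15% of 1,731 = 259.65, rounded up to 260; 261 present. Satisfied.
Vote: requires three-fourths of those present (261); 3/4 of 261 = 195.75, rounded up to 196, so 196 needed; 197 in favor. Satisfied.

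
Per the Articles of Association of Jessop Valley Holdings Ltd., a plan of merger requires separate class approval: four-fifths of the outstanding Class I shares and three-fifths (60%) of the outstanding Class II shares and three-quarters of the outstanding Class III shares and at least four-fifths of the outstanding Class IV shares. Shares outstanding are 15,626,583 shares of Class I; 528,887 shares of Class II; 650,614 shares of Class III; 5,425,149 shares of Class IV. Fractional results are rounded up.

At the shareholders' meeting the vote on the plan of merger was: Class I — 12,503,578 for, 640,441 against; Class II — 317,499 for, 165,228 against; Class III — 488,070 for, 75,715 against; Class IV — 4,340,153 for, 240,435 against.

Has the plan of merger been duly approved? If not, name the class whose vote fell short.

Approved — every class gave the required vote.

Class I: 4/5 of 15626583 = 12501266.40, rounded up to 12501267; 12,501,267 required, 12,503,578 in favor — approved.
Class II: 3/5 of 528887 = 317332.20, rounded up to 317333; 317,333 required, 317,499 in favor — approved.
Class III: 3/4 of 650614 = 487960.50, rounded up to 487961; 487,961 required, 488,070 in favor — approved.
Class IV: 4/5 of 5425149 = 4340119.20, rounded up to 4340120; 4,340,120 required, 4,340,153 in favor — approved.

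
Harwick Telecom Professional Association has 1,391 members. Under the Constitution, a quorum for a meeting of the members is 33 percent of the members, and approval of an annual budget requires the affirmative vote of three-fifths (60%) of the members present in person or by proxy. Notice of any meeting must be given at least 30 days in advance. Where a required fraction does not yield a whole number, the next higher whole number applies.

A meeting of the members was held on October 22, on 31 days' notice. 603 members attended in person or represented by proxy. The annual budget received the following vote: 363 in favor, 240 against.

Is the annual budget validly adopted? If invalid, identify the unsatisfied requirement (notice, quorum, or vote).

Valid — all requirements satisfied.

Notice: 31 days given; 30 required. Satisfied.
Quorum: 33% of 1,391 = 459.03, rounded up to 460; 603 present. Satisfied.
Vote: requires three-fifths of those present (603); 3/5 of 603 = 361.80, rounded up to 362, so 362 needed; 363 in favor. Satisfied.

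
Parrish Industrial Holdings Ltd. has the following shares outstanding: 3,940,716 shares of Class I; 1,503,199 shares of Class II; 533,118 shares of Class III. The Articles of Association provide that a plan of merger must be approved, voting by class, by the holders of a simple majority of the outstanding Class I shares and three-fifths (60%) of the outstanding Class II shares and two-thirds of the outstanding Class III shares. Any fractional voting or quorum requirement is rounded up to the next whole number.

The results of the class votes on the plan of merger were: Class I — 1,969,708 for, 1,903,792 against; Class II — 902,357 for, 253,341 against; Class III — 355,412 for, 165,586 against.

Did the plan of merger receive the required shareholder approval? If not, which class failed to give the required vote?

Class I: a majority of 3940716 is 1970359; 1,970,359 required, 1,969,708 in favor — not approved.
Class II: 3/5 of 1503199 = 901919.40, rounded up to 901920; 901,920 required, 902,357 in favor — approved.
Class III: 2/3 of 533118 = 355412; 355,412 required, 355,412 in favor — approved.

Not approved — the Class I shares did not give the required vote.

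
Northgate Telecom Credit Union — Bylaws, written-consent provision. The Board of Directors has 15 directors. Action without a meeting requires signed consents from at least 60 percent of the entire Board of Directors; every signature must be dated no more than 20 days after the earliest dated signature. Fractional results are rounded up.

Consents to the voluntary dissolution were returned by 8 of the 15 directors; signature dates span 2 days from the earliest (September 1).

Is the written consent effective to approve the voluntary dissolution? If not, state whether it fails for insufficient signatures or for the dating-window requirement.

Not effective — insufficient signatures.

Signatures required: at least 60 percent of 15 — 3/5 of 15 = 9, so 9 needed; 8 signed. Insufficient.
Dating window: the latest signature is 2 days after the earliest; the limit is 20 days. Within the window.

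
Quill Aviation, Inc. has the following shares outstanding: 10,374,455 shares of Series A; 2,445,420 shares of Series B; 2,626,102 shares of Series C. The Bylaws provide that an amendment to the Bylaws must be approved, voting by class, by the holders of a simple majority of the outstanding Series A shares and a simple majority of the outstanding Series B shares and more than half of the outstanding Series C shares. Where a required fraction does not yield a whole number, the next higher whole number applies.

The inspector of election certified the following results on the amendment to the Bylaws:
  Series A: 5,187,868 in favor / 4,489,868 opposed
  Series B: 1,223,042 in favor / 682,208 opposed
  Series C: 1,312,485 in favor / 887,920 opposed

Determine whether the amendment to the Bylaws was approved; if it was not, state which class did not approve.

Not approved — the Series C shares did not give the required vote.

Series A: a majority of 10374455 is 5187228; 5,187,228 required, 5,187,868 in favor — approved.
Series B: a majority of 2445420 is 1222711; 1,222,711 required, 1,223,042 in favor — approved.
Series C: a majority of 2626102 is 1313052; 1,313,052 required, 1,312,485 in favor — not approved.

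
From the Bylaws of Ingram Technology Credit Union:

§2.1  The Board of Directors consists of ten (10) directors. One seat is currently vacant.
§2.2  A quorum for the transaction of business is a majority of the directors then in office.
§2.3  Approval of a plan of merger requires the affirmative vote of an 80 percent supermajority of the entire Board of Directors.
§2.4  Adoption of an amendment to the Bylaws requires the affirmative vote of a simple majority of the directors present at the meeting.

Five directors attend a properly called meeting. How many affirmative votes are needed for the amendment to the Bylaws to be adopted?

The amendment to the Bylaws requires a majority of the directors present (5).
A majority of 5 is 3.

3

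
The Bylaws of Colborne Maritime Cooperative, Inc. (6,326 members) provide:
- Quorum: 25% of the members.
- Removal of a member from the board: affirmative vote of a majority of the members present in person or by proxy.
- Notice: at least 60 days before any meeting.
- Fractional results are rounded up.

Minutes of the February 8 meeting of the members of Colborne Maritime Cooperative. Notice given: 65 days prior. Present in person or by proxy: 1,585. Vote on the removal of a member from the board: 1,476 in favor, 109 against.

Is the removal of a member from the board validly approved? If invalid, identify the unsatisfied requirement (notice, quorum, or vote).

Valid — all requirements satisfied.

Notice: 65 days given; 60 required. Satisfied.
Quorum: 25% of 6,326 = 1,581.50, rounded up to 1,582; 1,585 present. Satisfied.
Vote: requires a majority of those present (1,585); a majority of 1585 is 793, so 793 needed; 1,476 in favor. Satisfied.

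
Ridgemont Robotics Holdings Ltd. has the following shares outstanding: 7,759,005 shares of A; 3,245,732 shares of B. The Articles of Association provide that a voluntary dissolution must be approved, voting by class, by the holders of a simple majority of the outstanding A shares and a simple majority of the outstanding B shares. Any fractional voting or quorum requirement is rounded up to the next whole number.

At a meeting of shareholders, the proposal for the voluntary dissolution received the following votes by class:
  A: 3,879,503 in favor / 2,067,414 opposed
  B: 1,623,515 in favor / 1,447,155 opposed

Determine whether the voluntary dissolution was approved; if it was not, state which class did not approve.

Approved — every class gave the required vote.

A: a majority of 7759005 is 3879503; 3,879,503 required, 3,879,503 in favor — approved.
B: a majority of 3245732 is 1622867; 1,622,867 required, 1,623,515 in favor — approved.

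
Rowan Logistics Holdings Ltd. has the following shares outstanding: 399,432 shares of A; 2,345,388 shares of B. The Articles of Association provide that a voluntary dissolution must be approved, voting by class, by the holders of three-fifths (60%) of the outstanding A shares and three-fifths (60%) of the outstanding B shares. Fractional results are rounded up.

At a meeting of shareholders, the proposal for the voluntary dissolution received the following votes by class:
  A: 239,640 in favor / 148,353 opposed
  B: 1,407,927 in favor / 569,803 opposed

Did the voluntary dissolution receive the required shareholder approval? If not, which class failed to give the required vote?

Not approved — the A shares did not give the required vote.

A: 3/5 of 399432 = 239659.20, rounded up to 239660; 239,660 required, 239,640 in favor — not approved.
B: 3/5 of 2345388 = 1407232.80, rounded up to 1407233; 1,407,233 required, 1,407,927 in favor — approved.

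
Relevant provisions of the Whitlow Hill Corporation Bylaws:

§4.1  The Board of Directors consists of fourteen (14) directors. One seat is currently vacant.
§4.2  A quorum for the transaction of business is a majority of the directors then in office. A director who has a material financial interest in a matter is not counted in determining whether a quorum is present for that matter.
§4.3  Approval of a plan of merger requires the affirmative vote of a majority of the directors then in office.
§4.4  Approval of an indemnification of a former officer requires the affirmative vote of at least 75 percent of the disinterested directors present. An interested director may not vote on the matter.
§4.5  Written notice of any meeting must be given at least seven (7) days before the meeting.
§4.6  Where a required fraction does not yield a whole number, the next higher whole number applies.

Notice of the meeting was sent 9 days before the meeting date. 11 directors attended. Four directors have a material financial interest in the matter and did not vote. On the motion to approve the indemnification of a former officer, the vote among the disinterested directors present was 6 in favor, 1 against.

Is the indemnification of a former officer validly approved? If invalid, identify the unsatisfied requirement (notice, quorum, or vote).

Valid — all requirements satisfied.

Notice: 9 days given; 7 required (9 ≥ 7). Satisfied.
Quorum: 11 present, but the 4 interested directors do not count, leaving 7. Quorum is 7. Satisfied.
Vote: the indemnification of a former officer requires three-fourths of the disinterested directors present (11 − 4 = 7). 3/4 of 7 = 5.25, rounded up to 6, so 6 affirmative votes are needed; 6 voted in favor. Satisfied.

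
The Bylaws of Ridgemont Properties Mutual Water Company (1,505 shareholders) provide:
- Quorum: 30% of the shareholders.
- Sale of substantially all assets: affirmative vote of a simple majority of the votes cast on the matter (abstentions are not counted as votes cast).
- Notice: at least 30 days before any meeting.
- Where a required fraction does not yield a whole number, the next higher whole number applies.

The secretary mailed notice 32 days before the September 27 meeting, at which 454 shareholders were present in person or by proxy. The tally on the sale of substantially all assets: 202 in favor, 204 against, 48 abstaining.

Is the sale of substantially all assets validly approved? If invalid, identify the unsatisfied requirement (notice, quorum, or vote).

Notice: 32 days given; 30 required. Satisfied.
Quorum: 30% of 1,505 = 451.50, rounded up to 452; 454 present. Satisfied.
Vote: requires a majority of the votes cast (454 − 48 abstaining = 406); a majority of 406 is 204, so 204 needed; 202 in favor. Not satisfied.

Invalid — vote requirement not satisfied.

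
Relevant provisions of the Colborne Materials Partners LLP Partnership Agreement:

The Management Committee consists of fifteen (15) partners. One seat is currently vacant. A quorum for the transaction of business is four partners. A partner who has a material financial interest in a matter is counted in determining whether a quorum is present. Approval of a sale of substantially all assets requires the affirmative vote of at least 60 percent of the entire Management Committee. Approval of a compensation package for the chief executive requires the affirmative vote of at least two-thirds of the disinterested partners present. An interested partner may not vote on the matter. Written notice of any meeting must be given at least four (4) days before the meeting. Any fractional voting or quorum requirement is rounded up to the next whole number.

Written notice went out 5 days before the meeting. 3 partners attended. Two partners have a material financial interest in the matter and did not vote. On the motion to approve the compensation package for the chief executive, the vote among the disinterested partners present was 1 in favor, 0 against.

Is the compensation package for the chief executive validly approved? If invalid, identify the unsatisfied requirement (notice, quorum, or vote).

Notice: 5 days given; 4 required (5 ≥ 4). Satisfied.
Quorum: 3 present (interested partners count toward quorum); quorum is 4. Not satisfied.
Vote: the compensation package for the chief executive requires two-thirds of the disinterested partners present (3 − 2 = 1). 2/3 of 1 = 0.67, rounded up to 1, so 1 affirmative vote is needed; 1 voted in favor. Satisfied. (Moot — without a quorum no business can be validly transacted.)

Invalid — quorum requirement not satisfied.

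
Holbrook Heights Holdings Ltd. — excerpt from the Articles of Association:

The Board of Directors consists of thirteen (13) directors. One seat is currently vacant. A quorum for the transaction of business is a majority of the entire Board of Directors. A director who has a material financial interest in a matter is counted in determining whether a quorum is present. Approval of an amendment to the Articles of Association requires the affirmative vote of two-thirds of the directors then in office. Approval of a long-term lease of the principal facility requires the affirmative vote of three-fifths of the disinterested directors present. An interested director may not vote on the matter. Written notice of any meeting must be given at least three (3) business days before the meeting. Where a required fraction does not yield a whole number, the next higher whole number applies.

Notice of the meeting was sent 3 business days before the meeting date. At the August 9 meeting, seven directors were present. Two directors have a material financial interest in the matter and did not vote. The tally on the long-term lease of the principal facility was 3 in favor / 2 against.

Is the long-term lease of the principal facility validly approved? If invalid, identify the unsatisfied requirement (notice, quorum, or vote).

Notice: 3 business days given; 3 required (3 ≥ 3). Satisfied.
Quorum: 7 present (interested directors count toward quorum); quorum is 7. Satisfied.
Vote: the long-term lease of the principal facility requires three-fifths of the disinterested directors present (7 − 2 = 5). 3/5 of 5 = 3, so 3 affirmative votes are needed; 3 voted in favor. Satisfied.

Valid — all requirements satisfied.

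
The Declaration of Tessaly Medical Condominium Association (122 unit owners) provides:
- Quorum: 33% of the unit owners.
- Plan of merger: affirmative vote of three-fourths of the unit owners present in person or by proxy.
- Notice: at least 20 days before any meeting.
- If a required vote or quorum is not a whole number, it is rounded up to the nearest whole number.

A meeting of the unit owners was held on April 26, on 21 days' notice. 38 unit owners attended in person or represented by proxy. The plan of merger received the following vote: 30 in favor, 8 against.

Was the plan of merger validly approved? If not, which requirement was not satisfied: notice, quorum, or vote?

Invalid — quorum requirement not satisfied.

Notice: 21 days given; 20 required. Satisfied.
Quorum: 33% of 122 = 40.26, rounded up to 41; 38 present. Not satisfied.
Vote: requires three-fourths of those present (38); 3/4 of 38 = 28.50, rounded up to 29, so 29 needed; 30 in favor. Satisfied.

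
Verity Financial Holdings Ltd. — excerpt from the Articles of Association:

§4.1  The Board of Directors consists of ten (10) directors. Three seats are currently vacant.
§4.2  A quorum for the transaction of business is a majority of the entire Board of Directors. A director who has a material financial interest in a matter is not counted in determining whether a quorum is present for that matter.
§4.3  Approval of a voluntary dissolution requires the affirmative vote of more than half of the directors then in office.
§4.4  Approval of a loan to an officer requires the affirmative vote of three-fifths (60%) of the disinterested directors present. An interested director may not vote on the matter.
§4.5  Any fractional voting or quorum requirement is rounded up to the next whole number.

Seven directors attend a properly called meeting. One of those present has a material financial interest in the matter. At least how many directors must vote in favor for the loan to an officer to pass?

4

The loan to an officer requires three-fifths of the disinterested directors present (7 − 1 = 6).
3/5 of 6 = 3.60, rounded up to 4.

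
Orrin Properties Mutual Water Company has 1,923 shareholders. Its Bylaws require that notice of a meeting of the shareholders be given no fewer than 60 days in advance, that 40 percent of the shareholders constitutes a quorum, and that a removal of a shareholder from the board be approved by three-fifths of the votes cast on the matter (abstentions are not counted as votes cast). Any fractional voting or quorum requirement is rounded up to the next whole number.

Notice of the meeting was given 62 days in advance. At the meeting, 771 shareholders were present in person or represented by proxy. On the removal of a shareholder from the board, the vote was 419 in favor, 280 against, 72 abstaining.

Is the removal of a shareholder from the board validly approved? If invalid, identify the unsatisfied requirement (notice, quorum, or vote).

Invalid — vote requirement not satisfied.

Notice: 62 days given; 60 required. Satisfied.
Quorum: 40% of 1,923 = 769.20, rounded up to 770; 771 present. Satisfied.
Vote: requires three-fifths of the votes cast (771 − 72 abstaining = 699); 3/5 of 699 = 419.40, rounded up to 420, so 420 needed; 419 in favor. Not satisfied.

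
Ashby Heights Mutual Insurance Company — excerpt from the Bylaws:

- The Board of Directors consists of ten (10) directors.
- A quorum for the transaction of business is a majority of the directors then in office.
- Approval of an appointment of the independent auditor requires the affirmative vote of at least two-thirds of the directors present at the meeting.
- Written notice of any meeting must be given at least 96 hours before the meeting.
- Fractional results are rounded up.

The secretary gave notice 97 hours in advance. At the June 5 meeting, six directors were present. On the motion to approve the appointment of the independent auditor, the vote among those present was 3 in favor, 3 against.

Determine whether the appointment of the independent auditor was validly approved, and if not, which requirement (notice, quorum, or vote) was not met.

Notice: 97 hours given; 96 required (97 ≥ 96). Satisfied.
Quorum: 6 present; quorum is 6. Satisfied.
Vote: the appointment of the independent auditor requires two-thirds of the directors present (6). 2/3 of 6 = 4, so 4 affirmative votes are needed; 3 voted in favor. Not satisfied.

Invalid — vote requirement not satisfied.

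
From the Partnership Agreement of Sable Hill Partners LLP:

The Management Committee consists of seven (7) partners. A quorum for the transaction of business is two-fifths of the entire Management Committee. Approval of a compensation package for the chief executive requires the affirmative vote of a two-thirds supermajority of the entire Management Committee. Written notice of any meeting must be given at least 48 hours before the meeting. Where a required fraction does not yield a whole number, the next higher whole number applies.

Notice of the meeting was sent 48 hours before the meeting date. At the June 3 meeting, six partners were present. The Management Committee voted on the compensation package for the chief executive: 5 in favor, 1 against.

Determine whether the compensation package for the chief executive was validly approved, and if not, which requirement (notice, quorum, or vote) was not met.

Valid — all requirements satisfied.

Notice: 48 hours given; 48 required (48 ≥ 48). Satisfied.
Quorum: 6 present; quorum is 3. Satisfied.
Vote: the compensation package for the chief executive requires two-thirds of the entire Management Committee (7). 2/3 of 7 = 4.67, rounded up to 5, so 5 affirmative votes are needed; 5 voted in favor. Satisfied.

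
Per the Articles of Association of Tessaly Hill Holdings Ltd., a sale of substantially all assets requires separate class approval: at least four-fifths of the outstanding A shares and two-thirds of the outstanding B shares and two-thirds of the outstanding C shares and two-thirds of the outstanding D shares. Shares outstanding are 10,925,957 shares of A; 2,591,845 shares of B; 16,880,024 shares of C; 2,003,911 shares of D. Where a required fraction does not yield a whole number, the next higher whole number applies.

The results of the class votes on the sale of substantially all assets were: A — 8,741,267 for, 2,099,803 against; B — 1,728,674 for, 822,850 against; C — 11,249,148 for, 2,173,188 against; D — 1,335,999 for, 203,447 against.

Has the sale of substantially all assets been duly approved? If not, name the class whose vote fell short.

Not approved — the C shares did not give the required vote.

A: 4/5 of 10925957 = 8740765.60, rounded up to 8740766; 8,740,766 required, 8,741,267 in favor — approved.
B: 2/3 of 2591845 = 1727896.67, rounded up to 1727897; 1,727,897 required, 1,728,674 in favor — approved.
C: 2/3 of 16880024 = 11253349.33, rounded up to 11253350; 11,253,350 required, 11,249,148 in favor — not approved.
D: 2/3 of 2003911 = 1335940.67, rounded up to 1335941; 1,335,941 required, 1,335,999 in favor — approved.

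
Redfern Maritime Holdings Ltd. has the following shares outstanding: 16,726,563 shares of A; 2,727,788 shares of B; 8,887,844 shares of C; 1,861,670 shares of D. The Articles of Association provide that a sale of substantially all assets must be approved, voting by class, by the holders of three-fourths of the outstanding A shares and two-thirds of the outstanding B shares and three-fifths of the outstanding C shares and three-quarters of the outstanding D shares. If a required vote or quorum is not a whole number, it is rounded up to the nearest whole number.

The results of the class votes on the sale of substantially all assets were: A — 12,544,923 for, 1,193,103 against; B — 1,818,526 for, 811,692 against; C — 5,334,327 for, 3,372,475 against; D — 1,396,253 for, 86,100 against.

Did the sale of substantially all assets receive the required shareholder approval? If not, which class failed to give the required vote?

Approved — every class gave the required vote.

A: 3/4 of 16726563 = 12544922.25, rounded up to 12544923; 12,544,923 required, 12,544,923 in favor — approved.
B: 2/3 of 2727788 = 1818525.33, rounded up to 1818526; 1,818,526 required, 1,818,526 in favor — approved.
C: 3/5 of 8887844 = 5332706.40, rounded up to 5332707; 5,332,707 required, 5,334,327 in favor — approved.
D: 3/4 of 1861670 = 1396252.50, rounded up to 1396253; 1,396,253 required, 1,396,253 in favor — approved.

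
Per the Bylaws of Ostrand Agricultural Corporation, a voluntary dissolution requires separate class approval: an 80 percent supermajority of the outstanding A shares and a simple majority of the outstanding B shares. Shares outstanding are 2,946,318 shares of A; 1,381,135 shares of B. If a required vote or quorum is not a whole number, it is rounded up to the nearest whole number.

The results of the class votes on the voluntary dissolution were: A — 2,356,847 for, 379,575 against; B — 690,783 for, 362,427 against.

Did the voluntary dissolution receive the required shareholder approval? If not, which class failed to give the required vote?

Not approved — the A shares did not give the required vote.

A: 4/5 of 2946318 = 2357054.40, rounded up to 2357055; 2,357,055 required, 2,356,847 in favor — not approved.
B: a majority of 1381135 is 690568; 690,568 required, 690,783 in favor — approved.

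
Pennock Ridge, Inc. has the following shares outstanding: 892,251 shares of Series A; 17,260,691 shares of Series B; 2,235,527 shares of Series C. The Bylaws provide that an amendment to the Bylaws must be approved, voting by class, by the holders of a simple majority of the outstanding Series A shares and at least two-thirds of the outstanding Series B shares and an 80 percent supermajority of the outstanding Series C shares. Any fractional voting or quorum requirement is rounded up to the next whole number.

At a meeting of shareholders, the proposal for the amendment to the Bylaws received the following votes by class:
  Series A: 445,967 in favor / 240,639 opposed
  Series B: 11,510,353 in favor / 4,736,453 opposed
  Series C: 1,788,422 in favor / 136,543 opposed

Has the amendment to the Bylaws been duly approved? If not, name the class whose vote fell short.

Not approved — the Series A shares did not give the required vote.

Series A: a majority of 892251 is 446126; 446,126 required, 445,967 in favor — not approved.
Series B: 2/3 of 17260691 = 11507127.33, rounded up to 11507128; 11,507,128 required, 11,510,353 in favor — approved.
Series C: 4/5 of 2235527 = 1788421.60, rounded up to 1788422; 1,788,422 required, 1,788,422 in favor — approved.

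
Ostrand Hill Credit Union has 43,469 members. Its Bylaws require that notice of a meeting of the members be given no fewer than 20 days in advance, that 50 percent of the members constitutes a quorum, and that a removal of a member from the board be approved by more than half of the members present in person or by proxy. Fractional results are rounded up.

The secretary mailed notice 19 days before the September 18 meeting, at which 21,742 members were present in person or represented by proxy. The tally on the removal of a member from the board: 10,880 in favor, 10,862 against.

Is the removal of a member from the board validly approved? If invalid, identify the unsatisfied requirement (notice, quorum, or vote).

Notice: 19 days given; 20 required. Not satisfied.
Quorum: 50% of 43,469 = 21,734.50, rounded up to 21,735; 21,742 present. Satisfied.
Vote: requires a majority of those present (21,742); a majority of 21742 is 10872, so 10,872 needed; 10,880 in favor. Satisfied.

Invalid — notice requirement not satisfied.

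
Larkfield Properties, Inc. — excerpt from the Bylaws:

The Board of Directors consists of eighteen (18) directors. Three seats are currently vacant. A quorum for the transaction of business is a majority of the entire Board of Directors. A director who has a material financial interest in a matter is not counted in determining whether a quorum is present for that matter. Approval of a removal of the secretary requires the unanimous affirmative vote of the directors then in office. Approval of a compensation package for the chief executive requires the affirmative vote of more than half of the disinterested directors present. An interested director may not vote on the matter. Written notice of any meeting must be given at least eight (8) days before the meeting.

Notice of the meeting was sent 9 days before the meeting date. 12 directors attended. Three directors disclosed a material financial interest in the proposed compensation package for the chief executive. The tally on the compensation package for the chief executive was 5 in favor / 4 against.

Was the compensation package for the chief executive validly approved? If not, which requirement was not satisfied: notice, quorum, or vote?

Notice: 9 days given; 8 required (9 ≥ 8). Satisfied.
Quorum: 12 present, but the 3 interested directors do not count, leaving 9. Quorum is 10. Not satisfied.
Vote: the compensation package for the chief executive requires a majority of the disinterested directors present (12 − 3 = 9). A majority of 9 is 5, so 5 affirmative votes are needed; 5 voted in favor. Satisfied. (Moot — without a quorum no business can be validly transacted.)

Invalid — quorum requirement not satisfied.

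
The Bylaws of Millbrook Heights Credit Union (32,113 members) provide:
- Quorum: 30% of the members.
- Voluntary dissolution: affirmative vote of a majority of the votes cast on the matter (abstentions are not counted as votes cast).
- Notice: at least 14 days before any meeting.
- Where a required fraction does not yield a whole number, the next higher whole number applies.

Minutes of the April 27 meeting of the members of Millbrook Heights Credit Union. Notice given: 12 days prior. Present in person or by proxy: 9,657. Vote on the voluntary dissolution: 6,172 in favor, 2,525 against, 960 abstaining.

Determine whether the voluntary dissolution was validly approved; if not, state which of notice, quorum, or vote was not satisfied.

Notice: 12 days given; 14 required. Not satisfied.
Quorum: 30% of 32,113 = 9,633.90, rounded up to 9,634; 9,657 present. Satisfied.
Vote: requires a majority of the votes cast (9,657 − 960 abstaining = 8,697); a majority of 8697 is 4349, so 4,349 needed; 6,172 in favor. Satisfied.

Invalid — notice requirement not satisfied.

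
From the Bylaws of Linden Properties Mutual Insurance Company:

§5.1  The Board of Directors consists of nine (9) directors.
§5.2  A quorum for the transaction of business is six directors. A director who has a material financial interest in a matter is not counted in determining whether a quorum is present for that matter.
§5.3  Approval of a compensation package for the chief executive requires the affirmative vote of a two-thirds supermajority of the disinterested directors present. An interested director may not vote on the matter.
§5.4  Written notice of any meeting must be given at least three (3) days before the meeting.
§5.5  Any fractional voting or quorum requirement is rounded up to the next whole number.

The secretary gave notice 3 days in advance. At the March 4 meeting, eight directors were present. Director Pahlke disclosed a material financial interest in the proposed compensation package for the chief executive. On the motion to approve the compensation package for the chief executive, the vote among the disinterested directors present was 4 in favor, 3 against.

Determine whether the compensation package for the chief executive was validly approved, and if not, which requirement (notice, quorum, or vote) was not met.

Invalid — vote requirement not satisfied.

Notice: 3 days given; 3 required (3 ≥ 3). Satisfied.
Quorum: 8 present, but the 1 interested director does not count, leaving 7. Quorum is 6. Satisfied.
Vote: the compensation package for the chief executive requires two-thirds of the disinterested directors present (8 − 1 = 7). 2/3 of 7 = 4.67, rounded up to 5, so 5 affirmative votes are needed; 4 voted in favor. Not satisfied.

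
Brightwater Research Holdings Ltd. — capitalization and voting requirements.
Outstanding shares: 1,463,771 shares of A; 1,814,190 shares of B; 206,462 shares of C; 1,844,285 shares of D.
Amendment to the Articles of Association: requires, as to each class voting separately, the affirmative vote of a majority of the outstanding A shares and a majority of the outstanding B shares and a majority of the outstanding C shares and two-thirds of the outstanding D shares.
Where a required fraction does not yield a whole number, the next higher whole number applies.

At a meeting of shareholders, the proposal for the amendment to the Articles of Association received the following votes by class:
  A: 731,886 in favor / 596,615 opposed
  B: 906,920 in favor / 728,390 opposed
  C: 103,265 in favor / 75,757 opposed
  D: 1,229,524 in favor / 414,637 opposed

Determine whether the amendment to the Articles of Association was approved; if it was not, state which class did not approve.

A: a majority of 1463771 is 731886; 731,886 required, 731,886 in favor — approved.
B: a majority of 1814190 is 907096; 907,096 required, 906,920 in favor — not approved.
C: a majority of 206462 is 103232; 103,232 required, 103,265 in favor — approved.
D: 2/3 of 1844285 = 1229523.33, rounded up to 1229524; 1,229,524 required, 1,229,524 in favor — approved.

Not approved — the B shares did not give the required vote.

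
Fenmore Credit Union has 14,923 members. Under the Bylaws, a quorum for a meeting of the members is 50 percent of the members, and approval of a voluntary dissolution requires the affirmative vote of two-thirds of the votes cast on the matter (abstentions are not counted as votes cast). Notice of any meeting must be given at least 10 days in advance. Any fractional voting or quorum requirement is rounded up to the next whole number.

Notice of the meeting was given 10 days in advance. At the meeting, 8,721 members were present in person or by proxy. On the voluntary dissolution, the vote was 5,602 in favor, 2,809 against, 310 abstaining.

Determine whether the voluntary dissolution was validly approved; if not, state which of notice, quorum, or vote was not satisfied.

Notice: 10 days given; 10 required. Satisfied.
Quorum: 50% of 14,923 = 7,461.50, rounded up to 7,462; 8,721 present. Satisfied.
Vote: requires two-thirds of the votes cast (8,721 − 310 abstaining = 8,411); 2/3 of 8411 = 5607.33, rounded up to 5608, so 5,608 needed; 5,602 in favor. Not satisfied.

Invalid — vote requirement not satisfied.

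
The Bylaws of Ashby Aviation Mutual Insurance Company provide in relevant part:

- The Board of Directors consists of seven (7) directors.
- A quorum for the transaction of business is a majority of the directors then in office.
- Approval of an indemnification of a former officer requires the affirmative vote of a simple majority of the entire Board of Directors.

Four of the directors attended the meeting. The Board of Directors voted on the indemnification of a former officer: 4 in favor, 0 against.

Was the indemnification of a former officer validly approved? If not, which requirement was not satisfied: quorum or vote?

Quorum: 4 present; quorum is 4. Satisfied.
Vote: the indemnification of a former officer requires a majority of the entire Board of Directors (7). A majority of 7 is 4, so 4 affirmative votes are needed; 4 voted in favor. Satisfied.

Valid — all requirements satisfied.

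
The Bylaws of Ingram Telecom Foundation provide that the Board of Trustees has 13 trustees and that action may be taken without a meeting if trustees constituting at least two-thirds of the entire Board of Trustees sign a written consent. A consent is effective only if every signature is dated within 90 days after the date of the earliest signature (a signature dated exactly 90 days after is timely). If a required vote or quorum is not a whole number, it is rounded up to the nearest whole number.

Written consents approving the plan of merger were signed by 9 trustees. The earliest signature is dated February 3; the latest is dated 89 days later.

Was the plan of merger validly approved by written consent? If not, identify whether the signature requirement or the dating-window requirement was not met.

Effective — both the signature and dating-window requirements are satisfied.

Signatures required: at least two-thirds of 13 — 2/3 of 13 = 8.67, rounded up to 9, so 9 needed; 9 signed. Sufficient.
Dating window: the latest signature is 89 days after the earliest; the limit is 90 days. Within the window.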